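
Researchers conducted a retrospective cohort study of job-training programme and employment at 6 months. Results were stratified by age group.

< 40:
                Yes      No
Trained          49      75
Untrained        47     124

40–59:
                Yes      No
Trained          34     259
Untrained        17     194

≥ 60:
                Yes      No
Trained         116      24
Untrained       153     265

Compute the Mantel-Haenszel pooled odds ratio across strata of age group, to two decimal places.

OR_MH = Σ(aᵢdᵢ/nᵢ) / Σ(bᵢcᵢ/nᵢ), where nᵢ is the stratum total.
Stratum 1 (< 40): n = 295; a·d/n = 49·124/295 = 20.5966; b·c/n = 75·47/295 = 11.9492
Stratum 2 (40–59): n = 504; a·d/n = 34·194/504 = 13.0873; b·c/n = 259·17/504 = 8.7361
Stratum 3 (≥ 60): n = 558; a·d/n = 116·265/558 = 55.0896; b·c/n = 24·153/558 = 6.5806
OR_MH = (20.5966 + 13.0873 + 55.0896) / (11.9492 + 8.7361 + 6.5806) = 88.7735 / 27.2659 = 3.25584

3.26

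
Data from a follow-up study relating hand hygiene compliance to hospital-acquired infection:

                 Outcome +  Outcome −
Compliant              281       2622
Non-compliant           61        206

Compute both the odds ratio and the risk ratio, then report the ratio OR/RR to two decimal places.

0.85

Cells: a = 281, b = 2622, c = 61, d = 206.
OR = (281·206)/(2622·61) = 57886/159942 = 0.36192
Risk in exposed = 281/2903 = 0.09680; risk in unexposed = 61/267 = 0.22846; RR = 0.42368
OR/RR = 0.36192 / 0.42368 = 0.85422
The outcome is not rare, so the OR lies further from 1 than the RR.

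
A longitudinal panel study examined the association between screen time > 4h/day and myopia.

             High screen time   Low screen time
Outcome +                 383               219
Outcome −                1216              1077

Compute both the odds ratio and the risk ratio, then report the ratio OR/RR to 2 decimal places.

1.09

Reading the table with exposure as columns: a = 383 (High screen time, case), b = 1216 (High screen time, non-case), c = 219 (Low screen time, case), d = 1077.
OR = (383·1077)/(1216·219) = 412491/266304 = 1.54895
Risk in exposed = 383/1599 = 0.23952; risk in unexposed = 219/1296 = 0.16898; RR = 1.41746
OR/RR = 1.54895 / 1.41746 = 1.09276
The outcome is not rare, so the OR lies further from 1 than the RR.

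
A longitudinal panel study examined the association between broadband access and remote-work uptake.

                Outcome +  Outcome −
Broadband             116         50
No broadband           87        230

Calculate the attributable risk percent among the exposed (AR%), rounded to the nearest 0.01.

Cells: a = 116, b = 50, c = 87, d = 230.
Risk in exposed = 116/166 = 0.69880; risk in unexposed = 87/317 = 0.27445.
RR = 0.69880/0.27445 = 2.54618
AR% = (RR − 1)/RR × 100 = (2.54618 − 1)/2.54618 × 100 = 60.7256%

60.73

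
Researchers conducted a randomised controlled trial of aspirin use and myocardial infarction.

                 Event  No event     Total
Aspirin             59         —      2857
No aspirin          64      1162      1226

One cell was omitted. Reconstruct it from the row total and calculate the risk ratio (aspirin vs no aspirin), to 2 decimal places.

The missing cell is in the exposed row: 2857 − 59 = 2798.
So a = 59, b = 2798, c = 64, d = 1162.
RR = [a/(a+b)] / [c/(c+d)] = (59/2857) / (64/1226) = 0.02065/0.05220 = 0.39560

0.40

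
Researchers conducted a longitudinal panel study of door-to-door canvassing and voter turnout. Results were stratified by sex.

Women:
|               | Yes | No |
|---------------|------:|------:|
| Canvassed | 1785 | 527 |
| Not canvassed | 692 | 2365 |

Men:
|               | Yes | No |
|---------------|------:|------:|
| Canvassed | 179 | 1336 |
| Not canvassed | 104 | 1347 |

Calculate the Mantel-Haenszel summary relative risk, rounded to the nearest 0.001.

3.144

RR_MH = Σ(aᵢ·n₀ᵢ/nᵢ) / Σ(cᵢ·n₁ᵢ/nᵢ), with n₁ᵢ = aᵢ+bᵢ (exposed), n₀ᵢ = cᵢ+dᵢ (unexposed), nᵢ = n₁ᵢ+n₀ᵢ.
Stratum 1 (Women): n₁ = 2312, n₀ = 3057, n = 5369; a·n₀/n = 1785·3057/5369 = 1016.3429; c·n₁/n = 692·2312/5369 = 297.9892
Stratum 2 (Men): n₁ = 1515, n₀ = 1451, n = 2966; a·n₀/n = 179·1451/2966 = 87.5688; c·n₁/n = 104·1515/2966 = 53.1220
RR_MH = (1016.3429 + 87.5688) / (297.9892 + 53.1220) = 1103.9117 / 351.1112 = 3.14405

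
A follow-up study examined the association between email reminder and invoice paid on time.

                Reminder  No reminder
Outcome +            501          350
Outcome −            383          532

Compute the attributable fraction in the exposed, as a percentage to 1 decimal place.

Reading the table with exposure as columns: a = 501 (Reminder, case), b = 383 (Reminder, non-case), c = 350 (No reminder, case), d = 532.
Risk in exposed = 501/884 = 0.56674; risk in unexposed = 350/882 = 0.39683.
RR = 0.56674/0.39683 = 1.42819
AR% = (RR − 1)/RR × 100 = (1.42819 − 1)/1.42819 × 100 = 29.9813%

30.0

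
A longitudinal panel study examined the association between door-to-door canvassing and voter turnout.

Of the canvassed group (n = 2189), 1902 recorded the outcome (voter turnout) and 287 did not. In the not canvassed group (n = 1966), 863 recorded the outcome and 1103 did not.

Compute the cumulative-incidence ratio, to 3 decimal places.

From the description: a = 1902, b = 287, c = 863, d = 1103.
Risk in exposed = 1902/2189 = 0.86889; risk in unexposed = 863/1966 = 0.43896.
RR = 0.86889 / 0.43896 = 1.97942
The risk among the exposed is 1.98 times that among the unexposed.

1.979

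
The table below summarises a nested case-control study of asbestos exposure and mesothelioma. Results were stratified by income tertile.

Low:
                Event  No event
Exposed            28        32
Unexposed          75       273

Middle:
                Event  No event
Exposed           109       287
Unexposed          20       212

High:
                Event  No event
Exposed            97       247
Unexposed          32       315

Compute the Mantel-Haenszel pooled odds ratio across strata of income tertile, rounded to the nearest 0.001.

3.770

OR_MH = Σ(aᵢdᵢ/nᵢ) / Σ(bᵢcᵢ/nᵢ), where nᵢ is the stratum total.
Stratum 1 (Low): n = 408; a·d/n = 28·273/408 = 18.7353; b·c/n = 32·75/408 = 5.8824
Stratum 2 (Middle): n = 628; a·d/n = 109·212/628 = 36.7962; b·c/n = 287·20/628 = 9.1401
Stratum 3 (High): n = 691; a·d/n = 97·315/691 = 44.2185; b·c/n = 247·32/691 = 11.4385
OR_MH = (18.7353 + 36.7962 + 44.2185) / (5.8824 + 9.1401 + 11.4385) = 99.7500 / 26.4610 = 3.76970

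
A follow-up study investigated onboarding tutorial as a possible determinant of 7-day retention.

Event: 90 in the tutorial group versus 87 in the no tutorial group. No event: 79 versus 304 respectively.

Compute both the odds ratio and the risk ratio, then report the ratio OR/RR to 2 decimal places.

1.66

From the description: a = 90, b = 79, c = 87, d = 304.
OR = (90·304)/(79·87) = 27360/6873 = 3.98079
Risk in exposed = 90/169 = 0.53254; risk in unexposed = 87/391 = 0.22251; RR = 2.39339
OR/RR = 3.98079 / 2.39339 = 1.66325
The outcome is not rare, so the OR lies further from 1 than the RR.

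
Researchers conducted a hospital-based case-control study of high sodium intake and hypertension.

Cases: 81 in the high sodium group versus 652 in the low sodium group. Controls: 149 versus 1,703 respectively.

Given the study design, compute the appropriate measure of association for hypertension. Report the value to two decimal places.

1.42

From the description: a = 81, b = 149, c = 652, d = 1703.
This is a hospital-based case-control study: participants were sampled on outcome status, so risks in the source population cannot be estimated directly — relative risk is not valid here. The odds ratio is the appropriate measure.
OR = (a·d)/(b·c) = (81 × 1703) / (149 × 652) = 137943 / 97148 = 1.41993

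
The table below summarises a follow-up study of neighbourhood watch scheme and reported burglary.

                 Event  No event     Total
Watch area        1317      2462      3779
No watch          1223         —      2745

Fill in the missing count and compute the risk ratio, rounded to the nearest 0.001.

0.782

The missing cell is in the unexposed row: 2745 − 1223 = 1522.
So a = 1317, b = 2462, c = 1223, d = 1522.
RR = [a/(a+b)] / [c/(c+d)] = (1317/3779) / (1223/2745) = 0.34850/0.44554 = 0.78221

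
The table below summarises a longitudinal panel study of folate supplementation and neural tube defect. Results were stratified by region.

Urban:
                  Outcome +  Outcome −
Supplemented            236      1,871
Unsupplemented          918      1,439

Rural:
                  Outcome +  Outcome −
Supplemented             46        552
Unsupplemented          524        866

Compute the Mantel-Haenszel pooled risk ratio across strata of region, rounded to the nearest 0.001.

RR_MH = Σ(aᵢ·n₀ᵢ/nᵢ) / Σ(cᵢ·n₁ᵢ/nᵢ), with n₁ᵢ = aᵢ+bᵢ (exposed), n₀ᵢ = cᵢ+dᵢ (unexposed), nᵢ = n₁ᵢ+n₀ᵢ.
Stratum 1 (Urban): n₁ = 2107, n₀ = 2357, n = 4464; a·n₀/n = 236·2357/4464 = 124.6084; c·n₁/n = 918·2107/4464 = 433.2944
Stratum 2 (Rural): n₁ = 598, n₀ = 1390, n = 1988; a·n₀/n = 46·1390/1988 = 32.1630; c·n₁/n = 524·598/1988 = 157.6217
RR_MH = (124.6084 + 32.1630) / (433.2944 + 157.6217) = 156.7714 / 590.9161 = 0.26530

0.265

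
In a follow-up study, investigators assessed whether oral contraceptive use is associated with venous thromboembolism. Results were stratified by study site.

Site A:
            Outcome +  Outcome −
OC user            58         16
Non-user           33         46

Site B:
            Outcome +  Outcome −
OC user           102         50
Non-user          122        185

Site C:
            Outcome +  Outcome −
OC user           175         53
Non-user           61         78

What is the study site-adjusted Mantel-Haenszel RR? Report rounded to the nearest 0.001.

1.745

RR_MH = Σ(aᵢ·n₀ᵢ/nᵢ) / Σ(cᵢ·n₁ᵢ/nᵢ), with n₁ᵢ = aᵢ+bᵢ (exposed), n₀ᵢ = cᵢ+dᵢ (unexposed), nᵢ = n₁ᵢ+n₀ᵢ.
Stratum 1 (Site A): n₁ = 74, n₀ = 79, n = 153; a·n₀/n = 58·79/153 = 29.9477; c·n₁/n = 33·74/153 = 15.9608
Stratum 2 (Site B): n₁ = 152, n₀ = 307, n = 459; a·n₀/n = 102·307/459 = 68.2222; c·n₁/n = 122·152/459 = 40.4009
Stratum 3 (Site C): n₁ = 228, n₀ = 139, n = 367; a·n₀/n = 175·139/367 = 66.2807; c·n₁/n = 61·228/367 = 37.8965
RR_MH = (29.9477 + 68.2222 + 66.2807) / (15.9608 + 40.4009 + 37.8965) = 164.4506 / 94.2581 = 1.74468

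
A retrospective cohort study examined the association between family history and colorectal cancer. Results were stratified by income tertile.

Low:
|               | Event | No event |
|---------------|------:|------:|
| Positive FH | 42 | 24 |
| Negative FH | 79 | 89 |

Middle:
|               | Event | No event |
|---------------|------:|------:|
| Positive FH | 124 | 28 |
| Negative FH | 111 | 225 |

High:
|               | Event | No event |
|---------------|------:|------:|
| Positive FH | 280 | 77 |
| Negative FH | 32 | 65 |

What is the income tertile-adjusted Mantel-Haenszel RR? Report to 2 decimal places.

2.14

RR_MH = Σ(aᵢ·n₀ᵢ/nᵢ) / Σ(cᵢ·n₁ᵢ/nᵢ), with n₁ᵢ = aᵢ+bᵢ (exposed), n₀ᵢ = cᵢ+dᵢ (unexposed), nᵢ = n₁ᵢ+n₀ᵢ.
Stratum 1 (Low): n₁ = 66, n₀ = 168, n = 234; a·n₀/n = 42·168/234 = 30.1538; c·n₁/n = 79·66/234 = 22.2821
Stratum 2 (Middle): n₁ = 152, n₀ = 336, n = 488; a·n₀/n = 124·336/488 = 85.3770; c·n₁/n = 111·152/488 = 34.5738
Stratum 3 (High): n₁ = 357, n₀ = 97, n = 454; a·n₀/n = 280·97/454 = 59.8238; c·n₁/n = 32·357/454 = 25.1630
RR_MH = (30.1538 + 85.3770 + 59.8238) / (22.2821 + 34.5738 + 25.1630) = 175.3547 / 82.0188 = 2.13798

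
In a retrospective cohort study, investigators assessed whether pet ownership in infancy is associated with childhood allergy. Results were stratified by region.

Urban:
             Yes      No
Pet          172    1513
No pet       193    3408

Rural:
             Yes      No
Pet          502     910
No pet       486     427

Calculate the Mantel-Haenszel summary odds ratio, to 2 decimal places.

OR_MH = Σ(aᵢdᵢ/nᵢ) / Σ(bᵢcᵢ/nᵢ), where nᵢ is the stratum total.
Stratum 1 (Urban): n = 5286; a·d/n = 172·3408/5286 = 110.8922; b·c/n = 1513·193/5286 = 55.2420
Stratum 2 (Rural): n = 2325; a·d/n = 502·427/2325 = 92.1953; b·c/n = 910·486/2325 = 190.2194
OR_MH = (110.8922 + 92.1953) / (55.2420 + 190.2194) = 203.0874 / 245.4613 = 0.82737

0.83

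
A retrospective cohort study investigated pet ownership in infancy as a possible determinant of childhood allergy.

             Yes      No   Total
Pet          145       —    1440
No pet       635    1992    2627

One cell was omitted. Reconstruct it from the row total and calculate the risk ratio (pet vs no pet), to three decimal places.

The missing cell is in the exposed row: 1440 − 145 = 1295.
So a = 145, b = 1295, c = 635, d = 1992.
RR = [a/(a+b)] / [c/(c+d)] = (145/1440) / (635/2627) = 0.10069/0.24172 = 0.41657

0.417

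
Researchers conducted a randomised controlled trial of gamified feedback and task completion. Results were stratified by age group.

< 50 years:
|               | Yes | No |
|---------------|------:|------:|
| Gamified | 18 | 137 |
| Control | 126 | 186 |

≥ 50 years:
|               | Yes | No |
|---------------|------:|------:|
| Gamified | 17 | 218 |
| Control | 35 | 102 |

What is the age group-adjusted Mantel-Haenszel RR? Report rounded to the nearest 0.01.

RR_MH = Σ(aᵢ·n₀ᵢ/nᵢ) / Σ(cᵢ·n₁ᵢ/nᵢ), with n₁ᵢ = aᵢ+bᵢ (exposed), n₀ᵢ = cᵢ+dᵢ (unexposed), nᵢ = n₁ᵢ+n₀ᵢ.
Stratum 1 (< 50 years): n₁ = 155, n₀ = 312, n = 467; a·n₀/n = 18·312/467 = 12.0257; c·n₁/n = 126·155/467 = 41.8201
Stratum 2 (≥ 50 years): n₁ = 235, n₀ = 137, n = 372; a·n₀/n = 17·137/372 = 6.2608; c·n₁/n = 35·235/372 = 22.1102
RR_MH = (12.0257 + 6.2608) / (41.8201 + 22.1102) = 18.2864 / 63.9303 = 0.28604

0.29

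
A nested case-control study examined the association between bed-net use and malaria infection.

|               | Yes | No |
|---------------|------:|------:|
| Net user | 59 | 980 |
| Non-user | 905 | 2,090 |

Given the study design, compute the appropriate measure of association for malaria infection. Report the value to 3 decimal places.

Cells: a = 59, b = 980, c = 905, d = 2090.
This is a nested case-control study: participants were sampled on outcome status, so risks in the source population cannot be estimated directly — relative risk is not valid here. The odds ratio is the appropriate measure.
OR = (a·d)/(b·c) = (59 × 2090) / (980 × 905) = 123310 / 886900 = 0.13903

0.139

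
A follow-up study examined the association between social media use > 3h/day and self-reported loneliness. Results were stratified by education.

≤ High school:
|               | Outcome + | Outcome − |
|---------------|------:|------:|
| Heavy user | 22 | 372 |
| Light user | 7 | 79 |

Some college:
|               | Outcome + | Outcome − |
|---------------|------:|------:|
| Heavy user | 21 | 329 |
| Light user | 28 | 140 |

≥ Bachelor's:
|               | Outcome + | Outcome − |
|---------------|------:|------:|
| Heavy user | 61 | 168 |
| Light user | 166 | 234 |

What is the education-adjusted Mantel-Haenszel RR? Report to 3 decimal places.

RR_MH = Σ(aᵢ·n₀ᵢ/nᵢ) / Σ(cᵢ·n₁ᵢ/nᵢ), with n₁ᵢ = aᵢ+bᵢ (exposed), n₀ᵢ = cᵢ+dᵢ (unexposed), nᵢ = n₁ᵢ+n₀ᵢ.
Stratum 1 (≤ High school): n₁ = 394, n₀ = 86, n = 480; a·n₀/n = 22·86/480 = 3.9417; c·n₁/n = 7·394/480 = 5.7458
Stratum 2 (Some college): n₁ = 350, n₀ = 168, n = 518; a·n₀/n = 21·168/518 = 6.8108; c·n₁/n = 28·350/518 = 18.9189
Stratum 3 (≥ Bachelor's): n₁ = 229, n₀ = 400, n = 629; a·n₀/n = 61·400/629 = 38.7917; c·n₁/n = 166·229/629 = 60.4356
RR_MH = (3.9417 + 6.8108 + 38.7917) / (5.7458 + 18.9189 + 60.4356) = 49.5442 / 85.1004 = 0.58219

0.582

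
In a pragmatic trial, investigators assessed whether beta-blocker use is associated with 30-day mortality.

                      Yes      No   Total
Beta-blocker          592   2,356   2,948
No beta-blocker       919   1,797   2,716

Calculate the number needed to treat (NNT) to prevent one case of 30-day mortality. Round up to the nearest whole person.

8

Risk in treated group = 592/2948 = 0.20081; risk in control = 919/2716 = 0.33837.
Absolute risk reduction = 0.33837 − 0.20081 = 0.13755
NNT = 1 / ARR = 1 / 0.13755 = 7.270 → round up → 8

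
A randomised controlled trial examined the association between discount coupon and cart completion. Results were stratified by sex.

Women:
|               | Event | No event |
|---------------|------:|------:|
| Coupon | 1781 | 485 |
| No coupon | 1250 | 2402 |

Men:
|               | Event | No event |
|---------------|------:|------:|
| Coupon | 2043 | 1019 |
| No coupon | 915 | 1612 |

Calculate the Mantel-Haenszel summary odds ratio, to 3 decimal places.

OR_MH = Σ(aᵢdᵢ/nᵢ) / Σ(bᵢcᵢ/nᵢ), where nᵢ is the stratum total.
Stratum 1 (Women): n = 5918; a·d/n = 1781·2402/5918 = 722.8729; b·c/n = 485·1250/5918 = 102.4417
Stratum 2 (Men): n = 5589; a·d/n = 2043·1612/5589 = 589.2496; b·c/n = 1019·915/5589 = 166.8250
OR_MH = (722.8729 + 589.2496) / (102.4417 + 166.8250) = 1312.1225 / 269.2667 = 4.87295

4.873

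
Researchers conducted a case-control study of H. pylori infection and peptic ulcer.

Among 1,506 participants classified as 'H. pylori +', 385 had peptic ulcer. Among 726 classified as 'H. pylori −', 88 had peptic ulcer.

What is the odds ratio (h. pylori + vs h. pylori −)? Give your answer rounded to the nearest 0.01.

2.49

From the description: a = 385, b = 1121, c = 88, d = 638.
OR = (a·d)/(b·c) = (385 × 638) / (1121 × 88) = 245630 / 98648 = 2.48996
The odds of peptic ulcer are about 2.49 times as high in the h. pylori + group.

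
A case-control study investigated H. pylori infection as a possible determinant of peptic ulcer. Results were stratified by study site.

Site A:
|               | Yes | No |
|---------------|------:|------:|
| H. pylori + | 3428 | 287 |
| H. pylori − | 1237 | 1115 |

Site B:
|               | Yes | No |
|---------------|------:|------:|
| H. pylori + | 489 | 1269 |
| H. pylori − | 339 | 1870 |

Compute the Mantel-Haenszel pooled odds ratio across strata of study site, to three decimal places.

5.154

OR_MH = Σ(aᵢdᵢ/nᵢ) / Σ(bᵢcᵢ/nᵢ), where nᵢ is the stratum total.
Stratum 1 (Site A): n = 6067; a·d/n = 3428·1115/6067 = 630.0016; b·c/n = 287·1237/6067 = 58.5164
Stratum 2 (Site B): n = 3967; a·d/n = 489·1870/3967 = 230.5092; b·c/n = 1269·339/3967 = 108.4424
OR_MH = (630.0016 + 230.5092) / (58.5164 + 108.4424) = 860.5108 / 166.9588 = 5.15403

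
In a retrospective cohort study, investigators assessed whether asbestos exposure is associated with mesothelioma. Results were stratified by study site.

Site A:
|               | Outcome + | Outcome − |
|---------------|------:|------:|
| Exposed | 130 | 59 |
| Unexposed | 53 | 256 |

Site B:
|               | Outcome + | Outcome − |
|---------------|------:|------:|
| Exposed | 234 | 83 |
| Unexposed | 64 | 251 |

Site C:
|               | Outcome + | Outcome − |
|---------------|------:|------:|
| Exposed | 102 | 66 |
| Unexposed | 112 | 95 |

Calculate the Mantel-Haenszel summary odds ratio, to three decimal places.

5.396

OR_MH = Σ(aᵢdᵢ/nᵢ) / Σ(bᵢcᵢ/nᵢ), where nᵢ is the stratum total.
Stratum 1 (Site A): n = 498; a·d/n = 130·256/498 = 66.8273; b·c/n = 59·53/498 = 6.2791
Stratum 2 (Site B): n = 632; a·d/n = 234·251/632 = 92.9335; b·c/n = 83·64/632 = 8.4051
Stratum 3 (Site C): n = 375; a·d/n = 102·95/375 = 25.8400; b·c/n = 66·112/375 = 19.7120
OR_MH = (66.8273 + 92.9335 + 25.8400) / (6.2791 + 8.4051 + 19.7120) = 185.6009 / 34.3962 = 5.39597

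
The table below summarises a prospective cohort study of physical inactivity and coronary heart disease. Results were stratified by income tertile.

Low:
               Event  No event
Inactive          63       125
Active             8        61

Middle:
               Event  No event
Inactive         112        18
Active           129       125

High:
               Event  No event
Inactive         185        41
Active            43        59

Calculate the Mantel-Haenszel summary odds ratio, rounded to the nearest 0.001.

OR_MH = Σ(aᵢdᵢ/nᵢ) / Σ(bᵢcᵢ/nᵢ), where nᵢ is the stratum total.
Stratum 1 (Low): n = 257; a·d/n = 63·61/257 = 14.9533; b·c/n = 125·8/257 = 3.8911
Stratum 2 (Middle): n = 384; a·d/n = 112·125/384 = 36.4583; b·c/n = 18·129/384 = 6.0469
Stratum 3 (High): n = 328; a·d/n = 185·59/328 = 33.2774; b·c/n = 41·43/328 = 5.3750
OR_MH = (14.9533 + 36.4583 + 33.2774) / (3.8911 + 6.0469 + 5.3750) = 84.6891 / 15.3129 = 5.53056

5.531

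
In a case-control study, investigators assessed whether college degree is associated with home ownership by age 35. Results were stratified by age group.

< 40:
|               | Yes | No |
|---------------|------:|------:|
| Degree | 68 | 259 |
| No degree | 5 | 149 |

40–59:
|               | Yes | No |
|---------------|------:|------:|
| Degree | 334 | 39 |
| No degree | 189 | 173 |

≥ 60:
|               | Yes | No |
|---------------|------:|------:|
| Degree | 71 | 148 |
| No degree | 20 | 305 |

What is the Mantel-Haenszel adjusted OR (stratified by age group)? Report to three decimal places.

OR_MH = Σ(aᵢdᵢ/nᵢ) / Σ(bᵢcᵢ/nᵢ), where nᵢ is the stratum total.
Stratum 1 (< 40): n = 481; a·d/n = 68·149/481 = 21.0644; b·c/n = 259·5/481 = 2.6923
Stratum 2 (40–59): n = 735; a·d/n = 334·173/735 = 78.6150; b·c/n = 39·189/735 = 10.0286
Stratum 3 (≥ 60): n = 544; a·d/n = 71·305/544 = 39.8070; b·c/n = 148·20/544 = 5.4412
OR_MH = (21.0644 + 78.6150 + 39.8070) / (2.6923 + 10.0286 + 5.4412) = 139.4864 / 18.1621 = 7.68010

7.680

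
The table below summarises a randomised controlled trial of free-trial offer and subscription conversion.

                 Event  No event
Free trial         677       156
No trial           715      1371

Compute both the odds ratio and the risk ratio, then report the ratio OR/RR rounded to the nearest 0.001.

3.509

Cells: a = 677, b = 156, c = 715, d = 1371.
OR = (677·1371)/(156·715) = 928167/111540 = 8.32138
Risk in exposed = 677/833 = 0.81273; risk in unexposed = 715/2086 = 0.34276; RR = 2.37111
OR/RR = 8.32138 / 2.37111 = 3.50949
The outcome is not rare, so the OR lies further from 1 than the RR.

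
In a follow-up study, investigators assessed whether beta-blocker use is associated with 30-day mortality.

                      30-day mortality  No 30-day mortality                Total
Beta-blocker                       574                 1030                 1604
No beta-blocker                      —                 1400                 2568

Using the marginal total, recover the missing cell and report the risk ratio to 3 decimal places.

The missing cell is in the unexposed row: 2568 − 1400 = 1168.
So a = 574, b = 1030, c = 1168, d = 1400.
RR = [a/(a+b)] / [c/(c+d)] = (574/1604) / (1168/2568) = 0.35786/0.45483 = 0.78679

0.787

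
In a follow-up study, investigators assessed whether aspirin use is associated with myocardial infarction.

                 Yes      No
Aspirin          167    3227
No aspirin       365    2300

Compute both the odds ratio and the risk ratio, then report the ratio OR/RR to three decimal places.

0.908

Cells: a = 167, b = 3227, c = 365, d = 2300.
OR = (167·2300)/(3227·365) = 384100/1177855 = 0.32610
Risk in exposed = 167/3394 = 0.04920; risk in unexposed = 365/2665 = 0.13696; RR = 0.35926
OR/RR = 0.32610 / 0.35926 = 0.90770
The outcome is not rare, so the OR lies further from 1 than the RR.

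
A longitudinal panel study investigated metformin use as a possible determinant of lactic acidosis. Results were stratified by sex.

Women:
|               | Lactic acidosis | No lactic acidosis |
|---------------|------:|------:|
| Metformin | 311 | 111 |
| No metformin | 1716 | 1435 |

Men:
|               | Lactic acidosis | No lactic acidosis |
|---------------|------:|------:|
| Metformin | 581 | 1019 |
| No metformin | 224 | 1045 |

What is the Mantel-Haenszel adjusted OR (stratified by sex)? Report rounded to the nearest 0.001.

OR_MH = Σ(aᵢdᵢ/nᵢ) / Σ(bᵢcᵢ/nᵢ), where nᵢ is the stratum total.
Stratum 1 (Women): n = 3573; a·d/n = 311·1435/3573 = 124.9048; b·c/n = 111·1716/3573 = 53.3098
Stratum 2 (Men): n = 2869; a·d/n = 581·1045/2869 = 211.6225; b·c/n = 1019·224/2869 = 79.5594
OR_MH = (124.9048 + 211.6225) / (53.3098 + 79.5594) = 336.5274 / 132.8693 = 2.53277

2.533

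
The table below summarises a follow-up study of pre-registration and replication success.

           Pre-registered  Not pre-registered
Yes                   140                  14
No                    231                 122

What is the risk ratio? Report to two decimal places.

3.67

Reading the table with exposure as columns: a = 140 (Pre-registered, case), b = 231 (Pre-registered, non-case), c = 14 (Not pre-registered, case), d = 122.
Risk in exposed = 140/371 = 0.37736; risk in unexposed = 14/136 = 0.10294.
RR = 0.37736 / 0.10294 = 3.66577
The risk among the exposed is 3.67 times that among the unexposed.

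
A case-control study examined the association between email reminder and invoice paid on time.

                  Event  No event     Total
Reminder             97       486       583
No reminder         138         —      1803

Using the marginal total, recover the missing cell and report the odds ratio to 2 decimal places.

The missing cell is in the unexposed row: 1803 − 138 = 1665.
So a = 97, b = 486, c = 138, d = 1665.
OR = (a·d)/(b·c) = (97 × 1665) / (486 × 138) = 161505 / 67068 = 2.40808

2.41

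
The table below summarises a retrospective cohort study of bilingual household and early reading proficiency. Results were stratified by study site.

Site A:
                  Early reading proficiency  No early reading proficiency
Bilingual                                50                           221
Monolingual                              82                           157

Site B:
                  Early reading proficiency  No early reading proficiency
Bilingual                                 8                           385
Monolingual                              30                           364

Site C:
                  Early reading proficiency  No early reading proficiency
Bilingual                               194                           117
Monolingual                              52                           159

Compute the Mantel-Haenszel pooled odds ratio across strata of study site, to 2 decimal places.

OR_MH = Σ(aᵢdᵢ/nᵢ) / Σ(bᵢcᵢ/nᵢ), where nᵢ is the stratum total.
Stratum 1 (Site A): n = 510; a·d/n = 50·157/510 = 15.3922; b·c/n = 221·82/510 = 35.5333
Stratum 2 (Site B): n = 787; a·d/n = 8·364/787 = 3.7001; b·c/n = 385·30/787 = 14.6760
Stratum 3 (Site C): n = 522; a·d/n = 194·159/522 = 59.0920; b·c/n = 117·52/522 = 11.6552
OR_MH = (15.3922 + 3.7001 + 59.0920) / (35.5333 + 14.6760 + 11.6552) = 78.1842 / 61.8645 = 1.26380

1.26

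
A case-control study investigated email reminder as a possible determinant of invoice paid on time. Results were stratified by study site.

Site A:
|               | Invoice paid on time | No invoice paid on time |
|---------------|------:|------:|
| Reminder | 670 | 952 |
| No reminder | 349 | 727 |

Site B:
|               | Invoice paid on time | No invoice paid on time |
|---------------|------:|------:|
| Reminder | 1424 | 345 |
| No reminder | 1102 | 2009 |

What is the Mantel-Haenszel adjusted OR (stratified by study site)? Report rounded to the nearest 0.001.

3.814

OR_MH = Σ(aᵢdᵢ/nᵢ) / Σ(bᵢcᵢ/nᵢ), where nᵢ is the stratum total.
Stratum 1 (Site A): n = 2698; a·d/n = 670·727/2698 = 180.5374; b·c/n = 952·349/2698 = 123.1460
Stratum 2 (Site B): n = 4880; a·d/n = 1424·2009/4880 = 586.2328; b·c/n = 345·1102/4880 = 77.9078
OR_MH = (180.5374 + 586.2328) / (123.1460 + 77.9078) = 766.7702 / 201.0538 = 3.81376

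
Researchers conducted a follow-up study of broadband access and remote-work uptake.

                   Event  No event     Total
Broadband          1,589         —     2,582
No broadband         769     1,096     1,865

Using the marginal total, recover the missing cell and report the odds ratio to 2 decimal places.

The missing cell is in the exposed row: 2582 − 1589 = 993.
So a = 1589, b = 993, c = 769, d = 1096.
OR = (a·d)/(b·c) = (1589 × 1096) / (993 × 769) = 1741544 / 763617 = 2.28065

2.28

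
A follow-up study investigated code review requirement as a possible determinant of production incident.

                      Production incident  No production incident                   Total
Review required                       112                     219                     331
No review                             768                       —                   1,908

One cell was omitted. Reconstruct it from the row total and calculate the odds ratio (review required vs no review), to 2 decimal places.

0.76

The missing cell is in the unexposed row: 1908 − 768 = 1140.
So a = 112, b = 219, c = 768, d = 1140.
OR = (a·d)/(b·c) = (112 × 1140) / (219 × 768) = 127680 / 168192 = 0.75913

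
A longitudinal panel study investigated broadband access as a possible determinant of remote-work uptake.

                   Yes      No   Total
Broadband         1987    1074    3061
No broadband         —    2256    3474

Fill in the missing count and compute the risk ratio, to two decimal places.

1.85

The missing cell is in the unexposed row: 3474 − 2256 = 1218.
So a = 1987, b = 1074, c = 1218, d = 2256.
RR = [a/(a+b)] / [c/(c+d)] = (1987/3061) / (1218/3474) = 0.64913/0.35060 = 1.85147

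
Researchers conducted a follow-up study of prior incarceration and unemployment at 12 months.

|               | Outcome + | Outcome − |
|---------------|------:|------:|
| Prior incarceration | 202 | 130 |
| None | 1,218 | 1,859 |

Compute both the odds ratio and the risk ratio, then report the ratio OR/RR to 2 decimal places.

Cells: a = 202, b = 130, c = 1218, d = 1859.
OR = (202·1859)/(130·1218) = 375518/158340 = 2.37159
Risk in exposed = 202/332 = 0.60843; risk in unexposed = 1218/3077 = 0.39584; RR = 1.53707
OR/RR = 2.37159 / 1.53707 = 1.54293
The outcome is not rare, so the OR lies further from 1 than the RR.

1.54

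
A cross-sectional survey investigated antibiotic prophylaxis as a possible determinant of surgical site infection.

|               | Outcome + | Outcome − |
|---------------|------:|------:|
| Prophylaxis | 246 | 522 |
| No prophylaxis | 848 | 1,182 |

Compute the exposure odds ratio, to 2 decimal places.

Cells: a = 246, b = 522, c = 848, d = 1182.
OR = (a·d)/(b·c) = (246 × 1182) / (522 × 848) = 290772 / 442656 = 0.65688
Exposure is associated with lower odds of surgical site infection (OR = 0.66 < 1).

0.66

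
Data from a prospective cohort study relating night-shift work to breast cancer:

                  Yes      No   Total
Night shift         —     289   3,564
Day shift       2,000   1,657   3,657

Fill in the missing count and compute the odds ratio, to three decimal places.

The missing cell is in the exposed row: 3564 − 289 = 3275.
So a = 3275, b = 289, c = 2000, d = 1657.
OR = (a·d)/(b·c) = (3275 × 1657) / (289 × 2000) = 5426675 / 578000 = 9.38871

9.389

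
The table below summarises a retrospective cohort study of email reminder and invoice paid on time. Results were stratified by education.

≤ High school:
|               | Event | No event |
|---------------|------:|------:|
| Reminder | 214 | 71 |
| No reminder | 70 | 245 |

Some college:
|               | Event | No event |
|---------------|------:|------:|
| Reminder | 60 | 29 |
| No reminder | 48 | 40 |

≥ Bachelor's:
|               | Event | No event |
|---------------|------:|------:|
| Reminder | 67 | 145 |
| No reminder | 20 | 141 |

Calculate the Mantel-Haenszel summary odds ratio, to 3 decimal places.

5.278

OR_MH = Σ(aᵢdᵢ/nᵢ) / Σ(bᵢcᵢ/nᵢ), where nᵢ is the stratum total.
Stratum 1 (≤ High school): n = 600; a·d/n = 214·245/600 = 87.3833; b·c/n = 71·70/600 = 8.2833
Stratum 2 (Some college): n = 177; a·d/n = 60·40/177 = 13.5593; b·c/n = 29·48/177 = 7.8644
Stratum 3 (≥ Bachelor's): n = 373; a·d/n = 67·141/373 = 25.3271; b·c/n = 145·20/373 = 7.7748
OR_MH = (87.3833 + 13.5593 + 25.3271) / (8.2833 + 7.8644 + 7.7748) = 126.2697 / 23.9225 = 5.27827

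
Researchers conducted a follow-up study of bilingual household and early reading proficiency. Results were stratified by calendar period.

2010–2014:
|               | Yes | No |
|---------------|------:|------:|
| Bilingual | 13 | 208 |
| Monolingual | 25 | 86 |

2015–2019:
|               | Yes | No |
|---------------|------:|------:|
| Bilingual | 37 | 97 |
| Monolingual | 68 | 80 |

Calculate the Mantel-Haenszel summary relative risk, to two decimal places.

0.49

RR_MH = Σ(aᵢ·n₀ᵢ/nᵢ) / Σ(cᵢ·n₁ᵢ/nᵢ), with n₁ᵢ = aᵢ+bᵢ (exposed), n₀ᵢ = cᵢ+dᵢ (unexposed), nᵢ = n₁ᵢ+n₀ᵢ.
Stratum 1 (2010–2014): n₁ = 221, n₀ = 111, n = 332; a·n₀/n = 13·111/332 = 4.3464; c·n₁/n = 25·221/332 = 16.6416
Stratum 2 (2015–2019): n₁ = 134, n₀ = 148, n = 282; a·n₀/n = 37·148/282 = 19.4184; c·n₁/n = 68·134/282 = 32.3121
RR_MH = (4.3464 + 19.4184) / (16.6416 + 32.3121) = 23.7648 / 48.9536 = 0.48546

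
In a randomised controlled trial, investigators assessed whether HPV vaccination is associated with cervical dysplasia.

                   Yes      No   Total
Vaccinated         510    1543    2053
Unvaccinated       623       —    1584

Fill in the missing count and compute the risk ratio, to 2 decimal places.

The missing cell is in the unexposed row: 1584 − 623 = 961.
So a = 510, b = 1543, c = 623, d = 961.
RR = [a/(a+b)] / [c/(c+d)] = (510/2053) / (623/1584) = 0.24842/0.39331 = 0.63161

0.63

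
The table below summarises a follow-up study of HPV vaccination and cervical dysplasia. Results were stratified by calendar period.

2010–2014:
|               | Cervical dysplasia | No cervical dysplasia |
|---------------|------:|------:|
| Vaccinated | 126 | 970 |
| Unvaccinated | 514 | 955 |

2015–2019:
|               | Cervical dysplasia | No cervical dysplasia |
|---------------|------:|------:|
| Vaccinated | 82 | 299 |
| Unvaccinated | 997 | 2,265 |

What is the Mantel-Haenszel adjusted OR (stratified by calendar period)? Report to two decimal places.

0.35

OR_MH = Σ(aᵢdᵢ/nᵢ) / Σ(bᵢcᵢ/nᵢ), where nᵢ is the stratum total.
Stratum 1 (2010–2014): n = 2565; a·d/n = 126·955/2565 = 46.9123; b·c/n = 970·514/2565 = 194.3782
Stratum 2 (2015–2019): n = 3643; a·d/n = 82·2265/3643 = 50.9827; b·c/n = 299·997/3643 = 81.8290
OR_MH = (46.9123 + 50.9827) / (194.3782 + 81.8290) = 97.8950 / 276.2072 = 0.35443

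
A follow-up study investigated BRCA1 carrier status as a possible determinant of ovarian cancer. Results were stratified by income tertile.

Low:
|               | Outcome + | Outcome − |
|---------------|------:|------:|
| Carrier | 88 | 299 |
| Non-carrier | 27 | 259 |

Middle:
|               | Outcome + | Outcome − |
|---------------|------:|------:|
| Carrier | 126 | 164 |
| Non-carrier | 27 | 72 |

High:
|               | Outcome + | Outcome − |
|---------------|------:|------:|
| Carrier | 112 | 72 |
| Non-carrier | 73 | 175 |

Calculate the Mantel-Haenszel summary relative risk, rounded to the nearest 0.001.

RR_MH = Σ(aᵢ·n₀ᵢ/nᵢ) / Σ(cᵢ·n₁ᵢ/nᵢ), with n₁ᵢ = aᵢ+bᵢ (exposed), n₀ᵢ = cᵢ+dᵢ (unexposed), nᵢ = n₁ᵢ+n₀ᵢ.
Stratum 1 (Low): n₁ = 387, n₀ = 286, n = 673; a·n₀/n = 88·286/673 = 37.3967; c·n₁/n = 27·387/673 = 15.5260
Stratum 2 (Middle): n₁ = 290, n₀ = 99, n = 389; a·n₀/n = 126·99/389 = 32.0668; c·n₁/n = 27·290/389 = 20.1285
Stratum 3 (High): n₁ = 184, n₀ = 248, n = 432; a·n₀/n = 112·248/432 = 64.2963; c·n₁/n = 73·184/432 = 31.0926
RR_MH = (37.3967 + 32.0668 + 64.2963) / (15.5260 + 20.1285 + 31.0926) = 133.7599 / 66.7471 = 2.00398

2.004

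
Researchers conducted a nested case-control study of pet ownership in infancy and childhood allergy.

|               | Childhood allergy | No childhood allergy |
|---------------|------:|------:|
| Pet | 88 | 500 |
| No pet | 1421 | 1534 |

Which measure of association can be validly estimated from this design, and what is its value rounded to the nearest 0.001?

0.190

Cells: a = 88, b = 500, c = 1421, d = 1534.
This is a nested case-control study: participants were sampled on outcome status, so risks in the source population cannot be estimated directly — relative risk is not valid here. The odds ratio is the appropriate measure.
OR = (a·d)/(b·c) = (88 × 1534) / (500 × 1421) = 134992 / 710500 = 0.19000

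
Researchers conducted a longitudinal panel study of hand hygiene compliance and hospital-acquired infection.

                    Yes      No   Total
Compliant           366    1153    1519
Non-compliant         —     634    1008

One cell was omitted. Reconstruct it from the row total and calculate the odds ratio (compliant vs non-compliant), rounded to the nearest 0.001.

0.538

The missing cell is in the unexposed row: 1008 − 634 = 374.
So a = 366, b = 1153, c = 374, d = 634.
OR = (a·d)/(b·c) = (366 × 634) / (1153 × 374) = 232044 / 431222 = 0.53811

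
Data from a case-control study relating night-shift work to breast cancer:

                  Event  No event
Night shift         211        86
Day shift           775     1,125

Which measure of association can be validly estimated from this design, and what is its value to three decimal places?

3.562

Cells: a = 211, b = 86, c = 775, d = 1125.
This is a case-control study: participants were sampled on outcome status, so risks in the source population cannot be estimated directly — relative risk is not valid here. The odds ratio is the appropriate measure.
OR = (a·d)/(b·c) = (211 × 1125) / (86 × 775) = 237375 / 66650 = 3.56152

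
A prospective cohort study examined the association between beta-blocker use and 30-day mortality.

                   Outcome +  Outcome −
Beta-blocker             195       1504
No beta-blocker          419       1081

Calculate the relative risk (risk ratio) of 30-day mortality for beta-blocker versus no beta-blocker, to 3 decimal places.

0.411

Cells: a = 195, b = 1504, c = 419, d = 1081.
Risk in exposed = 195/1699 = 0.11477; risk in unexposed = 419/1500 = 0.27933.
RR = 0.11477 / 0.27933 = 0.41088
The risk is 59% lower among the exposed than among the unexposed.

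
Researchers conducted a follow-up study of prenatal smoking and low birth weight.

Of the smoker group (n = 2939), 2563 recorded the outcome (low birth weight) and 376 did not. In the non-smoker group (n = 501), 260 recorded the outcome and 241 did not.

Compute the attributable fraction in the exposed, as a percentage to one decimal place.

From the description: a = 2563, b = 376, c = 260, d = 241.
Risk in exposed = 2563/2939 = 0.87207; risk in unexposed = 260/501 = 0.51896.
RR = 0.87207/0.51896 = 1.68040
AR% = (RR − 1)/RR × 100 = (1.68040 − 1)/1.68040 × 100 = 40.4905%

40.5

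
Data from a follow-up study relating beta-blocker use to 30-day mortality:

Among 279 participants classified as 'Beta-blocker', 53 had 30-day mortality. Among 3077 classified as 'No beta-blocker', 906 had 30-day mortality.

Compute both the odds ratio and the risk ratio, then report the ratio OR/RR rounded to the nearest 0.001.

From the description: a = 53, b = 226, c = 906, d = 2171.
OR = (53·2171)/(226·906) = 115063/204756 = 0.56195
Risk in exposed = 53/279 = 0.18996; risk in unexposed = 906/3077 = 0.29444; RR = 0.64517
OR/RR = 0.56195 / 0.64517 = 0.87102
The outcome is not rare, so the OR lies further from 1 than the RR.

0.871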